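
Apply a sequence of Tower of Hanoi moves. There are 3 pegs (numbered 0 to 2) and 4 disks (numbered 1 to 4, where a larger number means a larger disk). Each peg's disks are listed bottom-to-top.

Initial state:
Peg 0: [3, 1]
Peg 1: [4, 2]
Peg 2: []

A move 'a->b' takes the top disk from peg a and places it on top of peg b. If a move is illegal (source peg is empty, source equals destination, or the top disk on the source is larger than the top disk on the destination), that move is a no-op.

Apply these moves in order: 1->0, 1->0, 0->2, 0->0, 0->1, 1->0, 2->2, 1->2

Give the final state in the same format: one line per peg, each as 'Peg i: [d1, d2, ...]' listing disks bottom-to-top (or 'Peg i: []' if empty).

Answer: Peg 0: [3, 2]
Peg 1: [4]
Peg 2: [1]

Derivation:
After move 1 (1->0):
Peg 0: [3, 1]
Peg 1: [4, 2]
Peg 2: []

After move 2 (1->0):
Peg 0: [3, 1]
Peg 1: [4, 2]
Peg 2: []

After move 3 (0->2):
Peg 0: [3]
Peg 1: [4, 2]
Peg 2: [1]

After move 4 (0->0):
Peg 0: [3]
Peg 1: [4, 2]
Peg 2: [1]

After move 5 (0->1):
Peg 0: [3]
Peg 1: [4, 2]
Peg 2: [1]

After move 6 (1->0):
Peg 0: [3, 2]
Peg 1: [4]
Peg 2: [1]

After move 7 (2->2):
Peg 0: [3, 2]
Peg 1: [4]
Peg 2: [1]

After move 8 (1->2):
Peg 0: [3, 2]
Peg 1: [4]
Peg 2: [1]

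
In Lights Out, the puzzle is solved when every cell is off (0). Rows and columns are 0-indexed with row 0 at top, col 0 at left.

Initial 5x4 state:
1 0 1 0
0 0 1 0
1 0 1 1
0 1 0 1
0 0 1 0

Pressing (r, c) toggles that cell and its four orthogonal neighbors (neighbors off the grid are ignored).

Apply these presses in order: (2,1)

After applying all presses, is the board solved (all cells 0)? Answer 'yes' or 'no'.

After press 1 at (2,1):
1 0 1 0
0 1 1 0
0 1 0 1
0 0 0 1
0 0 1 0

Lights still on: 8

Answer: no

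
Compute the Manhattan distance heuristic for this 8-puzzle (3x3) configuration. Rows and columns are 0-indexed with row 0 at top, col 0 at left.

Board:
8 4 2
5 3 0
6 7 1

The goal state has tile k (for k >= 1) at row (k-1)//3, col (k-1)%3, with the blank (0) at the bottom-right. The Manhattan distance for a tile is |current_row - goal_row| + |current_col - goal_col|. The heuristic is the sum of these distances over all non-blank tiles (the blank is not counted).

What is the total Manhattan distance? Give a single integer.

Answer: 17

Derivation:
Tile 8: (0,0)->(2,1) = 3
Tile 4: (0,1)->(1,0) = 2
Tile 2: (0,2)->(0,1) = 1
Tile 5: (1,0)->(1,1) = 1
Tile 3: (1,1)->(0,2) = 2
Tile 6: (2,0)->(1,2) = 3
Tile 7: (2,1)->(2,0) = 1
Tile 1: (2,2)->(0,0) = 4
Sum: 3 + 2 + 1 + 1 + 2 + 3 + 1 + 4 = 17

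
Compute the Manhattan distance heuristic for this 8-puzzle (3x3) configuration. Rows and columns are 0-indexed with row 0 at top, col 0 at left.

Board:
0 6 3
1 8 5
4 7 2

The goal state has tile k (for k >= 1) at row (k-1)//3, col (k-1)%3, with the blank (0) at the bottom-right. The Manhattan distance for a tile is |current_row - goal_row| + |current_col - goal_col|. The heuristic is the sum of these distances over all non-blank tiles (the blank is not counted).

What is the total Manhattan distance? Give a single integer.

Answer: 10

Derivation:
Tile 6: (0,1)->(1,2) = 2
Tile 3: (0,2)->(0,2) = 0
Tile 1: (1,0)->(0,0) = 1
Tile 8: (1,1)->(2,1) = 1
Tile 5: (1,2)->(1,1) = 1
Tile 4: (2,0)->(1,0) = 1
Tile 7: (2,1)->(2,0) = 1
Tile 2: (2,2)->(0,1) = 3
Sum: 2 + 0 + 1 + 1 + 1 + 1 + 1 + 3 = 10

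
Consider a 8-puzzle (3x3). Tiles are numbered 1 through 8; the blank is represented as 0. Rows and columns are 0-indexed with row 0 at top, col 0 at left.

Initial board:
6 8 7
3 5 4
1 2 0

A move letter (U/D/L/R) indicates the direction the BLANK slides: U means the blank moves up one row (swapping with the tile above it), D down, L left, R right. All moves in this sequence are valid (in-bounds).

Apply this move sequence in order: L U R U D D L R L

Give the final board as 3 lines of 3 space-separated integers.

Answer: 6 8 7
3 4 2
1 0 5

Derivation:
After move 1 (L):
6 8 7
3 5 4
1 0 2

After move 2 (U):
6 8 7
3 0 4
1 5 2

After move 3 (R):
6 8 7
3 4 0
1 5 2

After move 4 (U):
6 8 0
3 4 7
1 5 2

After move 5 (D):
6 8 7
3 4 0
1 5 2

After move 6 (D):
6 8 7
3 4 2
1 5 0

After move 7 (L):
6 8 7
3 4 2
1 0 5

After move 8 (R):
6 8 7
3 4 2
1 5 0

After move 9 (L):
6 8 7
3 4 2
1 0 5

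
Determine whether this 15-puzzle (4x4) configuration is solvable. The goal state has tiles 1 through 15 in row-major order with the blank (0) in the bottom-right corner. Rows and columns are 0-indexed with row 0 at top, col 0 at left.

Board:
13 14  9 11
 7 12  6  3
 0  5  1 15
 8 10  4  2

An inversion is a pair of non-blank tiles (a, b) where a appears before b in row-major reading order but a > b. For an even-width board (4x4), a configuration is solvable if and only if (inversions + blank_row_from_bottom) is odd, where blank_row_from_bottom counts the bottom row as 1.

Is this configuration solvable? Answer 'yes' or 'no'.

Answer: no

Derivation:
Inversions: 74
Blank is in row 2 (0-indexed from top), which is row 2 counting from the bottom (bottom = 1).
74 + 2 = 76, which is even, so the puzzle is not solvable.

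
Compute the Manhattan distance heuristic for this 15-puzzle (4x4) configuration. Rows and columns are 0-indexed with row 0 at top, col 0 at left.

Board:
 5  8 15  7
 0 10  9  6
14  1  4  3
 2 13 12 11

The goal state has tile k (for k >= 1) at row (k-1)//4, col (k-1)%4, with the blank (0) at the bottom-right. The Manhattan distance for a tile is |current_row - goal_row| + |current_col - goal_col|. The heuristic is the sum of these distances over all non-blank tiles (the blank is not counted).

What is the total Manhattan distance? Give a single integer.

Answer: 35

Derivation:
Tile 5: (0,0)->(1,0) = 1
Tile 8: (0,1)->(1,3) = 3
Tile 15: (0,2)->(3,2) = 3
Tile 7: (0,3)->(1,2) = 2
Tile 10: (1,1)->(2,1) = 1
Tile 9: (1,2)->(2,0) = 3
Tile 6: (1,3)->(1,1) = 2
Tile 14: (2,0)->(3,1) = 2
Tile 1: (2,1)->(0,0) = 3
Tile 4: (2,2)->(0,3) = 3
Tile 3: (2,3)->(0,2) = 3
Tile 2: (3,0)->(0,1) = 4
Tile 13: (3,1)->(3,0) = 1
Tile 12: (3,2)->(2,3) = 2
Tile 11: (3,3)->(2,2) = 2
Sum: 1 + 3 + 3 + 2 + 1 + 3 + 2 + 2 + 3 + 3 + 3 + 4 + 1 + 2 + 2 = 35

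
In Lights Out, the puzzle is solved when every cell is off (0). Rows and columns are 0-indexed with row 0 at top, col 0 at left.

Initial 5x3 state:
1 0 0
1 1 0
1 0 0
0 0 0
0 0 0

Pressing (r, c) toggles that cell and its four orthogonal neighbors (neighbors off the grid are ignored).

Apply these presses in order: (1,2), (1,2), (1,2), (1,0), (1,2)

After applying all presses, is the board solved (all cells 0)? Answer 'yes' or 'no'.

After press 1 at (1,2):
1 0 1
1 0 1
1 0 1
0 0 0
0 0 0

After press 2 at (1,2):
1 0 0
1 1 0
1 0 0
0 0 0
0 0 0

After press 3 at (1,2):
1 0 1
1 0 1
1 0 1
0 0 0
0 0 0

After press 4 at (1,0):
0 0 1
0 1 1
0 0 1
0 0 0
0 0 0

After press 5 at (1,2):
0 0 0
0 0 0
0 0 0
0 0 0
0 0 0

Lights still on: 0

Answer: yes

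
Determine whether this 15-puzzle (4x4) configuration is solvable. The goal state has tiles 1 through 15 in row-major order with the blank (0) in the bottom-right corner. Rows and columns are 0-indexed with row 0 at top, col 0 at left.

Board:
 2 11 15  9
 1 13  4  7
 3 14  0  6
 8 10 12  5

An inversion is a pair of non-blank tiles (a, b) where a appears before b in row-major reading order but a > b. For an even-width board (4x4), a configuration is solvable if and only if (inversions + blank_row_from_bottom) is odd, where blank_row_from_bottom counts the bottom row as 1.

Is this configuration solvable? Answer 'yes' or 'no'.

Inversions: 50
Blank is in row 2 (0-indexed from top), which is row 2 counting from the bottom (bottom = 1).
50 + 2 = 52, which is even, so the puzzle is not solvable.

Answer: no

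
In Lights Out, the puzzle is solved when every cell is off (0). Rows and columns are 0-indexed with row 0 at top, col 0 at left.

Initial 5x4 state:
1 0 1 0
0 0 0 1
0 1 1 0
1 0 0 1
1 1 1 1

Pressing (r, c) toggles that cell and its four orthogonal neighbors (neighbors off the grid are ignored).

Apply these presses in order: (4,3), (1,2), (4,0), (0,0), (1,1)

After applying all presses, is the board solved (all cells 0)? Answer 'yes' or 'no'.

After press 1 at (4,3):
1 0 1 0
0 0 0 1
0 1 1 0
1 0 0 0
1 1 0 0

After press 2 at (1,2):
1 0 0 0
0 1 1 0
0 1 0 0
1 0 0 0
1 1 0 0

After press 3 at (4,0):
1 0 0 0
0 1 1 0
0 1 0 0
0 0 0 0
0 0 0 0

After press 4 at (0,0):
0 1 0 0
1 1 1 0
0 1 0 0
0 0 0 0
0 0 0 0

After press 5 at (1,1):
0 0 0 0
0 0 0 0
0 0 0 0
0 0 0 0
0 0 0 0

Lights still on: 0

Answer: yes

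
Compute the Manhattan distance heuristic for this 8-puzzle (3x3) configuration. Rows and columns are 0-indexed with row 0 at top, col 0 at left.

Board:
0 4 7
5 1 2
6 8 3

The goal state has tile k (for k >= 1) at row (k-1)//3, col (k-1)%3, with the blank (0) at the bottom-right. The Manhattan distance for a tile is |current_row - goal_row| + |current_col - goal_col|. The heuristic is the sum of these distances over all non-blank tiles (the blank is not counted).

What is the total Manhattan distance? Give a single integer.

Tile 4: at (0,1), goal (1,0), distance |0-1|+|1-0| = 2
Tile 7: at (0,2), goal (2,0), distance |0-2|+|2-0| = 4
Tile 5: at (1,0), goal (1,1), distance |1-1|+|0-1| = 1
Tile 1: at (1,1), goal (0,0), distance |1-0|+|1-0| = 2
Tile 2: at (1,2), goal (0,1), distance |1-0|+|2-1| = 2
Tile 6: at (2,0), goal (1,2), distance |2-1|+|0-2| = 3
Tile 8: at (2,1), goal (2,1), distance |2-2|+|1-1| = 0
Tile 3: at (2,2), goal (0,2), distance |2-0|+|2-2| = 2
Sum: 2 + 4 + 1 + 2 + 2 + 3 + 0 + 2 = 16

Answer: 16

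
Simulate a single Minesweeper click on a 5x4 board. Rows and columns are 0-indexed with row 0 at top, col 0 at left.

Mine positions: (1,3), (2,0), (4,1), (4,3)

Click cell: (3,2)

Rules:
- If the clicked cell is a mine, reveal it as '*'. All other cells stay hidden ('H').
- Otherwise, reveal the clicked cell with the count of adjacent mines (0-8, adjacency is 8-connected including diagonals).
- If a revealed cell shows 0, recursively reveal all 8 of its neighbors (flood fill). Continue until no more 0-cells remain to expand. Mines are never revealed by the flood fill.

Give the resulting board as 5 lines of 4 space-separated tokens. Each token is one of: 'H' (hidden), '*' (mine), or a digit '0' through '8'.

H H H H
H H H H
H H H H
H H 2 H
H H H H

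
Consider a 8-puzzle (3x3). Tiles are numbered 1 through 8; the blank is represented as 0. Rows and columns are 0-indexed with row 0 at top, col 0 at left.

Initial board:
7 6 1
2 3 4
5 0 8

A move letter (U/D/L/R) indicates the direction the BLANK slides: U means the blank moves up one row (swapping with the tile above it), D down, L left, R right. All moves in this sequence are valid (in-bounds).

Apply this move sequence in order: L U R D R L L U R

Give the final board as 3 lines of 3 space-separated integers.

After move 1 (L):
7 6 1
2 3 4
0 5 8

After move 2 (U):
7 6 1
0 3 4
2 5 8

After move 3 (R):
7 6 1
3 0 4
2 5 8

After move 4 (D):
7 6 1
3 5 4
2 0 8

After move 5 (R):
7 6 1
3 5 4
2 8 0

After move 6 (L):
7 6 1
3 5 4
2 0 8

After move 7 (L):
7 6 1
3 5 4
0 2 8

After move 8 (U):
7 6 1
0 5 4
3 2 8

After move 9 (R):
7 6 1
5 0 4
3 2 8

Answer: 7 6 1
5 0 4
3 2 8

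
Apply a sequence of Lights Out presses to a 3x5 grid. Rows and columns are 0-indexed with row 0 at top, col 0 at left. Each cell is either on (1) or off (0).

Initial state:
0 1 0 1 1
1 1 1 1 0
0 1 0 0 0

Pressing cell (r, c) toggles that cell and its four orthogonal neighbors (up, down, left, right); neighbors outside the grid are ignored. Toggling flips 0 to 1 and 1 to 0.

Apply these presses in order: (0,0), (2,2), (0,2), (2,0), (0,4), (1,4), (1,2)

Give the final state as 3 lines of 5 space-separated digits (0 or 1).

Answer: 1 1 0 1 1
1 0 0 1 0
1 1 0 1 1

Derivation:
After press 1 at (0,0):
1 0 0 1 1
0 1 1 1 0
0 1 0 0 0

After press 2 at (2,2):
1 0 0 1 1
0 1 0 1 0
0 0 1 1 0

After press 3 at (0,2):
1 1 1 0 1
0 1 1 1 0
0 0 1 1 0

After press 4 at (2,0):
1 1 1 0 1
1 1 1 1 0
1 1 1 1 0

After press 5 at (0,4):
1 1 1 1 0
1 1 1 1 1
1 1 1 1 0

After press 6 at (1,4):
1 1 1 1 1
1 1 1 0 0
1 1 1 1 1

After press 7 at (1,2):
1 1 0 1 1
1 0 0 1 0
1 1 0 1 1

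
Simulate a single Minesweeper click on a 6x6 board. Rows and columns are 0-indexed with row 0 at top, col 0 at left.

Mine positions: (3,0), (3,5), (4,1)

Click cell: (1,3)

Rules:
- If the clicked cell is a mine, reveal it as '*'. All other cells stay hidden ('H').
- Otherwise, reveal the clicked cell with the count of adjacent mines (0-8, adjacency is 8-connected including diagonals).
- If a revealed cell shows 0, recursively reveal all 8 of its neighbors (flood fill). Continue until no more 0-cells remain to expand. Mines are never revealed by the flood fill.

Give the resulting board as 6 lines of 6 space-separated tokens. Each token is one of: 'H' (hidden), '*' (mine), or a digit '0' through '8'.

0 0 0 0 0 0
0 0 0 0 0 0
1 1 0 0 1 1
H 2 1 0 1 H
H H 1 0 1 1
H H 1 0 0 0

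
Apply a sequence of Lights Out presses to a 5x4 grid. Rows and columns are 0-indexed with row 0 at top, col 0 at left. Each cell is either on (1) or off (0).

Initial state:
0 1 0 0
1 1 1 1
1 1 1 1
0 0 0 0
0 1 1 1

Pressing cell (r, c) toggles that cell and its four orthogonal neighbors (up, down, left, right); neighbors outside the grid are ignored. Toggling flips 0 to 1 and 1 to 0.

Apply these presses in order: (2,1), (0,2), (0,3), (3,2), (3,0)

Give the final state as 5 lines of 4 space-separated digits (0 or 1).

After press 1 at (2,1):
0 1 0 0
1 0 1 1
0 0 0 1
0 1 0 0
0 1 1 1

After press 2 at (0,2):
0 0 1 1
1 0 0 1
0 0 0 1
0 1 0 0
0 1 1 1

After press 3 at (0,3):
0 0 0 0
1 0 0 0
0 0 0 1
0 1 0 0
0 1 1 1

After press 4 at (3,2):
0 0 0 0
1 0 0 0
0 0 1 1
0 0 1 1
0 1 0 1

After press 5 at (3,0):
0 0 0 0
1 0 0 0
1 0 1 1
1 1 1 1
1 1 0 1

Answer: 0 0 0 0
1 0 0 0
1 0 1 1
1 1 1 1
1 1 0 1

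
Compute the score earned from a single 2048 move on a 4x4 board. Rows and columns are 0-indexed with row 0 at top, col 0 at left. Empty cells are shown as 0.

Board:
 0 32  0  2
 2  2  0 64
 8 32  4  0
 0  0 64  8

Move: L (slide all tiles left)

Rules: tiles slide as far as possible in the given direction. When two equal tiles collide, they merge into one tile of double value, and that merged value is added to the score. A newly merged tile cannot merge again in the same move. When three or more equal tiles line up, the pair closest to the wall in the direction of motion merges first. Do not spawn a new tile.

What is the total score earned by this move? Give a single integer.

Slide left:
row 0: [0, 32, 0, 2] -> [32, 2, 0, 0]  score +0 (running 0)
row 1: [2, 2, 0, 64] -> [4, 64, 0, 0]  score +4 (running 4)
row 2: [8, 32, 4, 0] -> [8, 32, 4, 0]  score +0 (running 4)
row 3: [0, 0, 64, 8] -> [64, 8, 0, 0]  score +0 (running 4)
Board after move:
32  2  0  0
 4 64  0  0
 8 32  4  0
64  8  0  0

Answer: 4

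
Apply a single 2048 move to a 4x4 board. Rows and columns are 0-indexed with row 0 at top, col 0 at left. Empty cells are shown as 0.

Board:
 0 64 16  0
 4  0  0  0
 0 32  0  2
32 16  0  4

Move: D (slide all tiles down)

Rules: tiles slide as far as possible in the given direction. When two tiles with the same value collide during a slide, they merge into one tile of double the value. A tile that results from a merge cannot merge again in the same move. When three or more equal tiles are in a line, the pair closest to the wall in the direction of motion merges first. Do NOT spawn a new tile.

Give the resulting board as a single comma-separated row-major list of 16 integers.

Answer: 0, 0, 0, 0, 0, 64, 0, 0, 4, 32, 0, 2, 32, 16, 16, 4

Derivation:
Slide down:
col 0: [0, 4, 0, 32] -> [0, 0, 4, 32]
col 1: [64, 0, 32, 16] -> [0, 64, 32, 16]
col 2: [16, 0, 0, 0] -> [0, 0, 0, 16]
col 3: [0, 0, 2, 4] -> [0, 0, 2, 4]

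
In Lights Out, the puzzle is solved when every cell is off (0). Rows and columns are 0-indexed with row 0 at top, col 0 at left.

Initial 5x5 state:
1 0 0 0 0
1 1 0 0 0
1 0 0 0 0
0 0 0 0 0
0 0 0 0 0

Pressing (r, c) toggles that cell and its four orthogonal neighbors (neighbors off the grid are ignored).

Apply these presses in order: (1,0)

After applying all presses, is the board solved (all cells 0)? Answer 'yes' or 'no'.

After press 1 at (1,0):
0 0 0 0 0
0 0 0 0 0
0 0 0 0 0
0 0 0 0 0
0 0 0 0 0

Lights still on: 0

Answer: yes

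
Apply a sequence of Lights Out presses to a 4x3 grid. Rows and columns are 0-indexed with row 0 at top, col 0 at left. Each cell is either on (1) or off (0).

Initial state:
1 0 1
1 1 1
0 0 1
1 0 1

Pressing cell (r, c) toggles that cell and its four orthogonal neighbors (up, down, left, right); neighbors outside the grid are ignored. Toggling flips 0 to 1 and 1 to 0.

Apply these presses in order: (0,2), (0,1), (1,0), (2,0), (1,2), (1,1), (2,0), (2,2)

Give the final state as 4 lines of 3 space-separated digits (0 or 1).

After press 1 at (0,2):
1 1 0
1 1 0
0 0 1
1 0 1

After press 2 at (0,1):
0 0 1
1 0 0
0 0 1
1 0 1

After press 3 at (1,0):
1 0 1
0 1 0
1 0 1
1 0 1

After press 4 at (2,0):
1 0 1
1 1 0
0 1 1
0 0 1

After press 5 at (1,2):
1 0 0
1 0 1
0 1 0
0 0 1

After press 6 at (1,1):
1 1 0
0 1 0
0 0 0
0 0 1

After press 7 at (2,0):
1 1 0
1 1 0
1 1 0
1 0 1

After press 8 at (2,2):
1 1 0
1 1 1
1 0 1
1 0 0

Answer: 1 1 0
1 1 1
1 0 1
1 0 0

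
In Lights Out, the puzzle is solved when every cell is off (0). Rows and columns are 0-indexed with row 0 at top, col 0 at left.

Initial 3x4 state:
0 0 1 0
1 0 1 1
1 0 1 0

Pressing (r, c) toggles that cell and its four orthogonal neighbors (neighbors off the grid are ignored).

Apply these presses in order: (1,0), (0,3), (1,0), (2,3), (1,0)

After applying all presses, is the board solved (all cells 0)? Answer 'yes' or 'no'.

After press 1 at (1,0):
1 0 1 0
0 1 1 1
0 0 1 0

After press 2 at (0,3):
1 0 0 1
0 1 1 0
0 0 1 0

After press 3 at (1,0):
0 0 0 1
1 0 1 0
1 0 1 0

After press 4 at (2,3):
0 0 0 1
1 0 1 1
1 0 0 1

After press 5 at (1,0):
1 0 0 1
0 1 1 1
0 0 0 1

Lights still on: 6

Answer: no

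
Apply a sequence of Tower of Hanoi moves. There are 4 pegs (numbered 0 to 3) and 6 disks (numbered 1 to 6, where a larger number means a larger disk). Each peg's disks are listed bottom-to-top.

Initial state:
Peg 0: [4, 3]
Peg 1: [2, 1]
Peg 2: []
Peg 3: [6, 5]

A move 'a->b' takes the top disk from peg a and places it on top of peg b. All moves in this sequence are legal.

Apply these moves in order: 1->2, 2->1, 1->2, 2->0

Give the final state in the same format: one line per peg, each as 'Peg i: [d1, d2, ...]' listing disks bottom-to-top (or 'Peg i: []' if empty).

After move 1 (1->2):
Peg 0: [4, 3]
Peg 1: [2]
Peg 2: [1]
Peg 3: [6, 5]

After move 2 (2->1):
Peg 0: [4, 3]
Peg 1: [2, 1]
Peg 2: []
Peg 3: [6, 5]

After move 3 (1->2):
Peg 0: [4, 3]
Peg 1: [2]
Peg 2: [1]
Peg 3: [6, 5]

After move 4 (2->0):
Peg 0: [4, 3, 1]
Peg 1: [2]
Peg 2: []
Peg 3: [6, 5]

Answer: Peg 0: [4, 3, 1]
Peg 1: [2]
Peg 2: []
Peg 3: [6, 5]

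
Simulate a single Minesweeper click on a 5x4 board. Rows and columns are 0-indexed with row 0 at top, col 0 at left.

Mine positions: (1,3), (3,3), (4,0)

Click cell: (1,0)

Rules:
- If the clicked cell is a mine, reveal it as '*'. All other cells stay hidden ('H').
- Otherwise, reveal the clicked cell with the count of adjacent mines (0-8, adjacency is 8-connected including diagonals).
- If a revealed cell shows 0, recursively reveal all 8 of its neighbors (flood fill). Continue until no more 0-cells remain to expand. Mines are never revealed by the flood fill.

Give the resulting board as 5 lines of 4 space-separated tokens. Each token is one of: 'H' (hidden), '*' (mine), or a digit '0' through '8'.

0 0 1 H
0 0 1 H
0 0 2 H
1 1 1 H
H H H H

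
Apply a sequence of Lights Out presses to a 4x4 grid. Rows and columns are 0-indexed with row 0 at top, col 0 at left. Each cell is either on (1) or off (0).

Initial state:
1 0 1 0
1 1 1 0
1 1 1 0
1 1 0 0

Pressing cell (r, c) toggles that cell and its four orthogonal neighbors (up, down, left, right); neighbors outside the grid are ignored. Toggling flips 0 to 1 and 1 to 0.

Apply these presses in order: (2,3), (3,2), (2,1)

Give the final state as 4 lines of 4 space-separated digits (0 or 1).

After press 1 at (2,3):
1 0 1 0
1 1 1 1
1 1 0 1
1 1 0 1

After press 2 at (3,2):
1 0 1 0
1 1 1 1
1 1 1 1
1 0 1 0

After press 3 at (2,1):
1 0 1 0
1 0 1 1
0 0 0 1
1 1 1 0

Answer: 1 0 1 0
1 0 1 1
0 0 0 1
1 1 1 0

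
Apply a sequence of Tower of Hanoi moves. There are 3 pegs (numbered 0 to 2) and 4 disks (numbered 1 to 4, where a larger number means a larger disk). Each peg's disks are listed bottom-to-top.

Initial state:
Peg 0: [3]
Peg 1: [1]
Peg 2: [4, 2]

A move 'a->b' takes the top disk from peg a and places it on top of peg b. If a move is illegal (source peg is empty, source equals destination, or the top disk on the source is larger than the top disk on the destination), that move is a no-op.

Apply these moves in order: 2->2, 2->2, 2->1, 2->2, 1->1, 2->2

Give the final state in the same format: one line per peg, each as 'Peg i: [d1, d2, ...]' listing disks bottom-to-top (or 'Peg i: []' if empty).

Answer: Peg 0: [3]
Peg 1: [1]
Peg 2: [4, 2]

Derivation:
After move 1 (2->2):
Peg 0: [3]
Peg 1: [1]
Peg 2: [4, 2]

After move 2 (2->2):
Peg 0: [3]
Peg 1: [1]
Peg 2: [4, 2]

After move 3 (2->1):
Peg 0: [3]
Peg 1: [1]
Peg 2: [4, 2]

After move 4 (2->2):
Peg 0: [3]
Peg 1: [1]
Peg 2: [4, 2]

After move 5 (1->1):
Peg 0: [3]
Peg 1: [1]
Peg 2: [4, 2]

After move 6 (2->2):
Peg 0: [3]
Peg 1: [1]
Peg 2: [4, 2]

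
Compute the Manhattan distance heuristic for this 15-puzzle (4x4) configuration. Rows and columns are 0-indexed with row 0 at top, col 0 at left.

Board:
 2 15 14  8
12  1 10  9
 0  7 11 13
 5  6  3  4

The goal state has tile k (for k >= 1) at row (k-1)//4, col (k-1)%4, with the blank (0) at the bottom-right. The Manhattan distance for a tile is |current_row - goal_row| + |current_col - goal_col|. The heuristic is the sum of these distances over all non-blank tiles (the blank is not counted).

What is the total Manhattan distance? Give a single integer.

Tile 2: at (0,0), goal (0,1), distance |0-0|+|0-1| = 1
Tile 15: at (0,1), goal (3,2), distance |0-3|+|1-2| = 4
Tile 14: at (0,2), goal (3,1), distance |0-3|+|2-1| = 4
Tile 8: at (0,3), goal (1,3), distance |0-1|+|3-3| = 1
Tile 12: at (1,0), goal (2,3), distance |1-2|+|0-3| = 4
Tile 1: at (1,1), goal (0,0), distance |1-0|+|1-0| = 2
Tile 10: at (1,2), goal (2,1), distance |1-2|+|2-1| = 2
Tile 9: at (1,3), goal (2,0), distance |1-2|+|3-0| = 4
Tile 7: at (2,1), goal (1,2), distance |2-1|+|1-2| = 2
Tile 11: at (2,2), goal (2,2), distance |2-2|+|2-2| = 0
Tile 13: at (2,3), goal (3,0), distance |2-3|+|3-0| = 4
Tile 5: at (3,0), goal (1,0), distance |3-1|+|0-0| = 2
Tile 6: at (3,1), goal (1,1), distance |3-1|+|1-1| = 2
Tile 3: at (3,2), goal (0,2), distance |3-0|+|2-2| = 3
Tile 4: at (3,3), goal (0,3), distance |3-0|+|3-3| = 3
Sum: 1 + 4 + 4 + 1 + 4 + 2 + 2 + 4 + 2 + 0 + 4 + 2 + 2 + 3 + 3 = 38

Answer: 38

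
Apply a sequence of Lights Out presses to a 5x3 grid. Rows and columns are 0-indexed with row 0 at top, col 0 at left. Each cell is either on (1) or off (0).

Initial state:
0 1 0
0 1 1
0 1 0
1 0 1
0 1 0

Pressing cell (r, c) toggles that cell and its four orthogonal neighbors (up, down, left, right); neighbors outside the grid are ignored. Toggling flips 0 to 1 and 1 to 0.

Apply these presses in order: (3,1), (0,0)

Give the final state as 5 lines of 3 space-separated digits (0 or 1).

Answer: 1 0 0
1 1 1
0 0 0
0 1 0
0 0 0

Derivation:
After press 1 at (3,1):
0 1 0
0 1 1
0 0 0
0 1 0
0 0 0

After press 2 at (0,0):
1 0 0
1 1 1
0 0 0
0 1 0
0 0 0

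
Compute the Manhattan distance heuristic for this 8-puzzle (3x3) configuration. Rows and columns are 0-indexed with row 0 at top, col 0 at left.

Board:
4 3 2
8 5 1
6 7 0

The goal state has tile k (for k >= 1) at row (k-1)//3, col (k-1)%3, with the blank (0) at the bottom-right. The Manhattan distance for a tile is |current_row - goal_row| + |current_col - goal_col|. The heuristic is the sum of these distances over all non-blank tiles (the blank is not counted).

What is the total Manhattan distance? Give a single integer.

Answer: 12

Derivation:
Tile 4: at (0,0), goal (1,0), distance |0-1|+|0-0| = 1
Tile 3: at (0,1), goal (0,2), distance |0-0|+|1-2| = 1
Tile 2: at (0,2), goal (0,1), distance |0-0|+|2-1| = 1
Tile 8: at (1,0), goal (2,1), distance |1-2|+|0-1| = 2
Tile 5: at (1,1), goal (1,1), distance |1-1|+|1-1| = 0
Tile 1: at (1,2), goal (0,0), distance |1-0|+|2-0| = 3
Tile 6: at (2,0), goal (1,2), distance |2-1|+|0-2| = 3
Tile 7: at (2,1), goal (2,0), distance |2-2|+|1-0| = 1
Sum: 1 + 1 + 1 + 2 + 0 + 3 + 3 + 1 = 12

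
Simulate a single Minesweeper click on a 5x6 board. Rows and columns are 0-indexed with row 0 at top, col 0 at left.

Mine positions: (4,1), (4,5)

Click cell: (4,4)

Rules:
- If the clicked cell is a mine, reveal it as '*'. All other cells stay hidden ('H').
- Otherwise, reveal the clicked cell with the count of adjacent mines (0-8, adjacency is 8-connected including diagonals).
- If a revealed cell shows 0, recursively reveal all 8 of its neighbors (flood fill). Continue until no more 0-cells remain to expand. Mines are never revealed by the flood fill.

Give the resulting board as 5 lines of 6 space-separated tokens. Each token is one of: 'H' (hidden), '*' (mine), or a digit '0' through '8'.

H H H H H H
H H H H H H
H H H H H H
H H H H H H
H H H H 1 H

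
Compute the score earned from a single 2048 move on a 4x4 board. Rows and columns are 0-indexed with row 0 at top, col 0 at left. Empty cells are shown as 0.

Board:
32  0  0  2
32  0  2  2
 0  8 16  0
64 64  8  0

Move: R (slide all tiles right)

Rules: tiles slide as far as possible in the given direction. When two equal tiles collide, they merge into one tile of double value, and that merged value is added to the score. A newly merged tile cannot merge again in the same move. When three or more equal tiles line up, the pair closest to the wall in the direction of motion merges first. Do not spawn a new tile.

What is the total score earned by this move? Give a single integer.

Answer: 132

Derivation:
Slide right:
row 0: [32, 0, 0, 2] -> [0, 0, 32, 2]  score +0 (running 0)
row 1: [32, 0, 2, 2] -> [0, 0, 32, 4]  score +4 (running 4)
row 2: [0, 8, 16, 0] -> [0, 0, 8, 16]  score +0 (running 4)
row 3: [64, 64, 8, 0] -> [0, 0, 128, 8]  score +128 (running 132)
Board after move:
  0   0  32   2
  0   0  32   4
  0   0   8  16
  0   0 128   8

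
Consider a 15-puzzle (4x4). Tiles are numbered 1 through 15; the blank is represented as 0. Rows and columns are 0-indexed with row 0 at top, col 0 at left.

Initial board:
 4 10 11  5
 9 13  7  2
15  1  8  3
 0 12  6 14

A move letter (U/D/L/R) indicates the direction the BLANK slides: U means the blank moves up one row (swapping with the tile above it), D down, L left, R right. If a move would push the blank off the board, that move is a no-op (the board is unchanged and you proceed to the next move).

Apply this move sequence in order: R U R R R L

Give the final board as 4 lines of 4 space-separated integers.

After move 1 (R):
 4 10 11  5
 9 13  7  2
15  1  8  3
12  0  6 14

After move 2 (U):
 4 10 11  5
 9 13  7  2
15  0  8  3
12  1  6 14

After move 3 (R):
 4 10 11  5
 9 13  7  2
15  8  0  3
12  1  6 14

After move 4 (R):
 4 10 11  5
 9 13  7  2
15  8  3  0
12  1  6 14

After move 5 (R):
 4 10 11  5
 9 13  7  2
15  8  3  0
12  1  6 14

After move 6 (L):
 4 10 11  5
 9 13  7  2
15  8  0  3
12  1  6 14

Answer:  4 10 11  5
 9 13  7  2
15  8  0  3
12  1  6 14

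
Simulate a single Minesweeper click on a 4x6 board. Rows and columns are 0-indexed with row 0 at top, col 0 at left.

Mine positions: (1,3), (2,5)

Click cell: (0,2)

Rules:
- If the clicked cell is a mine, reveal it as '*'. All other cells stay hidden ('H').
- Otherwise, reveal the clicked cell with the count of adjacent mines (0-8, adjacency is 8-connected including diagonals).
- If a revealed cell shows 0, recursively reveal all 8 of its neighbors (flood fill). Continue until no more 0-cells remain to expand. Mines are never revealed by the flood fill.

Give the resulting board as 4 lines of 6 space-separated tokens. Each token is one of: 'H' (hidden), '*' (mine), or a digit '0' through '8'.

H H 1 H H H
H H H H H H
H H H H H H
H H H H H H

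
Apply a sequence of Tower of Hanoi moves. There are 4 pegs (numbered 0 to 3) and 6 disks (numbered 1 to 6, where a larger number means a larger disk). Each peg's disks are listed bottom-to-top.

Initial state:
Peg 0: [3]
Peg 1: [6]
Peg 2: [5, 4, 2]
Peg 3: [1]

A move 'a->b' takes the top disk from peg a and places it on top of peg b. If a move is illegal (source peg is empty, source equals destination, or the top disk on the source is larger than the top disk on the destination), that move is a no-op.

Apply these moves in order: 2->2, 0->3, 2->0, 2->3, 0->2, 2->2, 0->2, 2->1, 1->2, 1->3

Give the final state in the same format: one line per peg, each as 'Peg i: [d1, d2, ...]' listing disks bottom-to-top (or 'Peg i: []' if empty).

Answer: Peg 0: [3]
Peg 1: [6]
Peg 2: [5, 4, 2]
Peg 3: [1]

Derivation:
After move 1 (2->2):
Peg 0: [3]
Peg 1: [6]
Peg 2: [5, 4, 2]
Peg 3: [1]

After move 2 (0->3):
Peg 0: [3]
Peg 1: [6]
Peg 2: [5, 4, 2]
Peg 3: [1]

After move 3 (2->0):
Peg 0: [3, 2]
Peg 1: [6]
Peg 2: [5, 4]
Peg 3: [1]

After move 4 (2->3):
Peg 0: [3, 2]
Peg 1: [6]
Peg 2: [5, 4]
Peg 3: [1]

After move 5 (0->2):
Peg 0: [3]
Peg 1: [6]
Peg 2: [5, 4, 2]
Peg 3: [1]

After move 6 (2->2):
Peg 0: [3]
Peg 1: [6]
Peg 2: [5, 4, 2]
Peg 3: [1]

After move 7 (0->2):
Peg 0: [3]
Peg 1: [6]
Peg 2: [5, 4, 2]
Peg 3: [1]

After move 8 (2->1):
Peg 0: [3]
Peg 1: [6, 2]
Peg 2: [5, 4]
Peg 3: [1]

After move 9 (1->2):
Peg 0: [3]
Peg 1: [6]
Peg 2: [5, 4, 2]
Peg 3: [1]

After move 10 (1->3):
Peg 0: [3]
Peg 1: [6]
Peg 2: [5, 4, 2]
Peg 3: [1]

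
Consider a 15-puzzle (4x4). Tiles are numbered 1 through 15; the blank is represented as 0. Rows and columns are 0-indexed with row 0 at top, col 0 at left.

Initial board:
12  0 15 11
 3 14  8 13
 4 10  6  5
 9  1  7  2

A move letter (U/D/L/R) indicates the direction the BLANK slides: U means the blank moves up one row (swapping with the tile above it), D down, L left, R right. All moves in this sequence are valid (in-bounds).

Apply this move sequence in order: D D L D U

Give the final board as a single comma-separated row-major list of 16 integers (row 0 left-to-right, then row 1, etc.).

Answer: 12, 14, 15, 11, 3, 10, 8, 13, 0, 4, 6, 5, 9, 1, 7, 2

Derivation:
After move 1 (D):
12 14 15 11
 3  0  8 13
 4 10  6  5
 9  1  7  2

After move 2 (D):
12 14 15 11
 3 10  8 13
 4  0  6  5
 9  1  7  2

After move 3 (L):
12 14 15 11
 3 10  8 13
 0  4  6  5
 9  1  7  2

After move 4 (D):
12 14 15 11
 3 10  8 13
 9  4  6  5
 0  1  7  2

After move 5 (U):
12 14 15 11
 3 10  8 13
 0  4  6  5
 9  1  7  2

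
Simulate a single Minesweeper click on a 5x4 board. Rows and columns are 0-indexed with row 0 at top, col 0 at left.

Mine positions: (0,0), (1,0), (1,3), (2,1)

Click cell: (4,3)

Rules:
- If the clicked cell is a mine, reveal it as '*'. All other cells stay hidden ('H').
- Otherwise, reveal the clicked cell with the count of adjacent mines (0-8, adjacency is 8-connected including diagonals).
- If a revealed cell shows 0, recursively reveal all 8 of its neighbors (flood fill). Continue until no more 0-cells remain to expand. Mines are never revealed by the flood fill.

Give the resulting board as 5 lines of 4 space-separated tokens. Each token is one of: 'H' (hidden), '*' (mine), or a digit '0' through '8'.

H H H H
H H H H
H H 2 1
1 1 1 0
0 0 0 0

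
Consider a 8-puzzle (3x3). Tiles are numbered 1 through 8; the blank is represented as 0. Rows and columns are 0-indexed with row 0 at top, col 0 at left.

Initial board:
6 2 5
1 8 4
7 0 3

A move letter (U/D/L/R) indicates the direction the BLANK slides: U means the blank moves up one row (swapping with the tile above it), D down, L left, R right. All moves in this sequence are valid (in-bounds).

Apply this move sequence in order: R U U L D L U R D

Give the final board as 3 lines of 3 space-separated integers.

After move 1 (R):
6 2 5
1 8 4
7 3 0

After move 2 (U):
6 2 5
1 8 0
7 3 4

After move 3 (U):
6 2 0
1 8 5
7 3 4

After move 4 (L):
6 0 2
1 8 5
7 3 4

After move 5 (D):
6 8 2
1 0 5
7 3 4

After move 6 (L):
6 8 2
0 1 5
7 3 4

After move 7 (U):
0 8 2
6 1 5
7 3 4

After move 8 (R):
8 0 2
6 1 5
7 3 4

After move 9 (D):
8 1 2
6 0 5
7 3 4

Answer: 8 1 2
6 0 5
7 3 4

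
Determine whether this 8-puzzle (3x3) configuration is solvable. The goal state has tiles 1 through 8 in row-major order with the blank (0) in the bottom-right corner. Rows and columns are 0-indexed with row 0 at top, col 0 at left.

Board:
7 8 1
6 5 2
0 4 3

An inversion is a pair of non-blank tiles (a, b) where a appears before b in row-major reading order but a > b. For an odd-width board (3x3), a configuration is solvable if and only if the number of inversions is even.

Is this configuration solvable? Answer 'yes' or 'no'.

Inversions (pairs i<j in row-major order where tile[i] > tile[j] > 0): 20
20 is even, so the puzzle is solvable.

Answer: yes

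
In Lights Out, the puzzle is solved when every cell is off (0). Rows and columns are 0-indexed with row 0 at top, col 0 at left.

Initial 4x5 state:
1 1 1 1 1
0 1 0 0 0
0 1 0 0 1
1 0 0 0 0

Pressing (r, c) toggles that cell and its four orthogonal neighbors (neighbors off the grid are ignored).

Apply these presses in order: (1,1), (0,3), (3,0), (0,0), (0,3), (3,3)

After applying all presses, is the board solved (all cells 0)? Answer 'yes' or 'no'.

Answer: no

Derivation:
After press 1 at (1,1):
1 0 1 1 1
1 0 1 0 0
0 0 0 0 1
1 0 0 0 0

After press 2 at (0,3):
1 0 0 0 0
1 0 1 1 0
0 0 0 0 1
1 0 0 0 0

After press 3 at (3,0):
1 0 0 0 0
1 0 1 1 0
1 0 0 0 1
0 1 0 0 0

After press 4 at (0,0):
0 1 0 0 0
0 0 1 1 0
1 0 0 0 1
0 1 0 0 0

After press 5 at (0,3):
0 1 1 1 1
0 0 1 0 0
1 0 0 0 1
0 1 0 0 0

After press 6 at (3,3):
0 1 1 1 1
0 0 1 0 0
1 0 0 1 1
0 1 1 1 1

Lights still on: 12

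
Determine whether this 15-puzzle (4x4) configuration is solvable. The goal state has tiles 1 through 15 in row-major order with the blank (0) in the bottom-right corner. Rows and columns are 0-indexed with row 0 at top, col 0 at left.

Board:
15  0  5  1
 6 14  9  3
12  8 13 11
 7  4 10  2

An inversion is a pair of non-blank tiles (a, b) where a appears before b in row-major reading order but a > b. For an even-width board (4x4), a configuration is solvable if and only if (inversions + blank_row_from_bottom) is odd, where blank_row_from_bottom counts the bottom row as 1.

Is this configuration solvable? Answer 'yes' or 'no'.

Answer: yes

Derivation:
Inversions: 59
Blank is in row 0 (0-indexed from top), which is row 4 counting from the bottom (bottom = 1).
59 + 4 = 63, which is odd, so the puzzle is solvable.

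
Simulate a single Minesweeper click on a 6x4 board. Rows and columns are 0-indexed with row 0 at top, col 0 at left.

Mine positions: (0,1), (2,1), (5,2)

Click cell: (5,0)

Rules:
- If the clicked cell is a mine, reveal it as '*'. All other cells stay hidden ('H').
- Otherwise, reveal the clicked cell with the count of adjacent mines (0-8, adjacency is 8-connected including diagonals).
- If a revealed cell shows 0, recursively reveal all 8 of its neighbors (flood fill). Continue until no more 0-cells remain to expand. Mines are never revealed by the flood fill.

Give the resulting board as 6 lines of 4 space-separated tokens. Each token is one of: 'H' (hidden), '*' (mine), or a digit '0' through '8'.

H H H H
H H H H
H H H H
1 1 H H
0 1 H H
0 1 H H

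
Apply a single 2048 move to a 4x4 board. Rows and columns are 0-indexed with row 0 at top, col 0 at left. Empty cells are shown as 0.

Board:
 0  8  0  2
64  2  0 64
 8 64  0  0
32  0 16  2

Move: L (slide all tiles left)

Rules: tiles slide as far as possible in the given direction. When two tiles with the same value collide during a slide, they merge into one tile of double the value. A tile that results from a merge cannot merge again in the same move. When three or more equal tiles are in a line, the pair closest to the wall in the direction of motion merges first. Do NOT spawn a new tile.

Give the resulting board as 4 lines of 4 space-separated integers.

Slide left:
row 0: [0, 8, 0, 2] -> [8, 2, 0, 0]
row 1: [64, 2, 0, 64] -> [64, 2, 64, 0]
row 2: [8, 64, 0, 0] -> [8, 64, 0, 0]
row 3: [32, 0, 16, 2] -> [32, 16, 2, 0]

Answer:  8  2  0  0
64  2 64  0
 8 64  0  0
32 16  2  0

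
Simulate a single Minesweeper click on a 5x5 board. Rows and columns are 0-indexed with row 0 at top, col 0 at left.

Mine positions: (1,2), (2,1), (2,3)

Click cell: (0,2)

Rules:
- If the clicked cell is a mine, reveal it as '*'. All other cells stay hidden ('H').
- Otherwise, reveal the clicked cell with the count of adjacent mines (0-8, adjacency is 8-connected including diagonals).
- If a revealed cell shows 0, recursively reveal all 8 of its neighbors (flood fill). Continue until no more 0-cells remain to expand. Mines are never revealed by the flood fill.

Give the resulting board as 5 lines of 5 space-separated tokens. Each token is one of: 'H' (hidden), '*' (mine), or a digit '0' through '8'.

H H 1 H H
H H H H H
H H H H H
H H H H H
H H H H H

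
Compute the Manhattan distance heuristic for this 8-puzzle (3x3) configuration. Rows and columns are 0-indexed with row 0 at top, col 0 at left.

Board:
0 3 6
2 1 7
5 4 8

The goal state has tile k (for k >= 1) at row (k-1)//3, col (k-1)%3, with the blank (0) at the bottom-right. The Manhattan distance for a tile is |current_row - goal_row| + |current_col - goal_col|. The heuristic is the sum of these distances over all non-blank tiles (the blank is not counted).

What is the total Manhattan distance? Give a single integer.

Tile 3: at (0,1), goal (0,2), distance |0-0|+|1-2| = 1
Tile 6: at (0,2), goal (1,2), distance |0-1|+|2-2| = 1
Tile 2: at (1,0), goal (0,1), distance |1-0|+|0-1| = 2
Tile 1: at (1,1), goal (0,0), distance |1-0|+|1-0| = 2
Tile 7: at (1,2), goal (2,0), distance |1-2|+|2-0| = 3
Tile 5: at (2,0), goal (1,1), distance |2-1|+|0-1| = 2
Tile 4: at (2,1), goal (1,0), distance |2-1|+|1-0| = 2
Tile 8: at (2,2), goal (2,1), distance |2-2|+|2-1| = 1
Sum: 1 + 1 + 2 + 2 + 3 + 2 + 2 + 1 = 14

Answer: 14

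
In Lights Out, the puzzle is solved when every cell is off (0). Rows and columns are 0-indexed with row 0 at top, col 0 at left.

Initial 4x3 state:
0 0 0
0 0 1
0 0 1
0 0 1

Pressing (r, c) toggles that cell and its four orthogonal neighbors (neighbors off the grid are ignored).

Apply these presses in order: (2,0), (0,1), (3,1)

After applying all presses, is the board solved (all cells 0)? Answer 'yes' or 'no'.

Answer: no

Derivation:
After press 1 at (2,0):
0 0 0
1 0 1
1 1 1
1 0 1

After press 2 at (0,1):
1 1 1
1 1 1
1 1 1
1 0 1

After press 3 at (3,1):
1 1 1
1 1 1
1 0 1
0 1 0

Lights still on: 9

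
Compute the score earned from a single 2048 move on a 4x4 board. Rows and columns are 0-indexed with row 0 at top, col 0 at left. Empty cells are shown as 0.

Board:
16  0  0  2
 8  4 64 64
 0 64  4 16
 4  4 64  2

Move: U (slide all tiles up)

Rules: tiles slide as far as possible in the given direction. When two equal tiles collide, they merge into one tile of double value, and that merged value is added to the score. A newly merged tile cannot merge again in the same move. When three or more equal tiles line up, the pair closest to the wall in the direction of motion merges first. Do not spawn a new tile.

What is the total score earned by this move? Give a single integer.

Answer: 0

Derivation:
Slide up:
col 0: [16, 8, 0, 4] -> [16, 8, 4, 0]  score +0 (running 0)
col 1: [0, 4, 64, 4] -> [4, 64, 4, 0]  score +0 (running 0)
col 2: [0, 64, 4, 64] -> [64, 4, 64, 0]  score +0 (running 0)
col 3: [2, 64, 16, 2] -> [2, 64, 16, 2]  score +0 (running 0)
Board after move:
16  4 64  2
 8 64  4 64
 4  4 64 16
 0  0  0  2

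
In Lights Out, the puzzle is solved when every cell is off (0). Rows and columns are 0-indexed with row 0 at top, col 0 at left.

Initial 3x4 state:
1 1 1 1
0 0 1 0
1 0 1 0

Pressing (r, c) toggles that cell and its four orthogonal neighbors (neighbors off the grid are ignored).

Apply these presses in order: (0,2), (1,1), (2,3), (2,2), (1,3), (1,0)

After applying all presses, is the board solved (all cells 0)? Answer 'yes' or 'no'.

After press 1 at (0,2):
1 0 0 0
0 0 0 0
1 0 1 0

After press 2 at (1,1):
1 1 0 0
1 1 1 0
1 1 1 0

After press 3 at (2,3):
1 1 0 0
1 1 1 1
1 1 0 1

After press 4 at (2,2):
1 1 0 0
1 1 0 1
1 0 1 0

After press 5 at (1,3):
1 1 0 1
1 1 1 0
1 0 1 1

After press 6 at (1,0):
0 1 0 1
0 0 1 0
0 0 1 1

Lights still on: 5

Answer: no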